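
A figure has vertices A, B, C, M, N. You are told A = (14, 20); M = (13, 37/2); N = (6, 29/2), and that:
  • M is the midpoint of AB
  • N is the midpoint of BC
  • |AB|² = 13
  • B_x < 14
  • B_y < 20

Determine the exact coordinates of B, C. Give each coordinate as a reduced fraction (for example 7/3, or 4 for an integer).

1. B_x = 12  [B = 2·M−A = 2·(13, 37/2)−(14, 20)]
2. B_y = 17  [B = 2·M−A = 2·(13, 37/2)−(14, 20)]
   so B = (12, 17)
3. C_x = 0  [C = 2·N−B = 2·(6, 29/2)−(12, 17)]
4. C_y = 12  [C = 2·N−B = 2·(6, 29/2)−(12, 17)]
   so C = (0, 12)

B = (12, 17)
C = (0, 12)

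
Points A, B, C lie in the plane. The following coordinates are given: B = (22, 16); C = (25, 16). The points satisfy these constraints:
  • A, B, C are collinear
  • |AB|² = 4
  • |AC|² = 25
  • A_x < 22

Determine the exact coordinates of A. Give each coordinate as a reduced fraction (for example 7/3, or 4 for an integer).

A = (20, 16)

1. A_x = 20  [[A, B, C are collinear ⇒ 3y-48=0] ∩ [|A−(22, 16)|²=4]]
2. A_y = 16  [[A, B, C are collinear ⇒ 3y-48=0] ∩ [|A−(22, 16)|²=4]]
   so A = (20, 16)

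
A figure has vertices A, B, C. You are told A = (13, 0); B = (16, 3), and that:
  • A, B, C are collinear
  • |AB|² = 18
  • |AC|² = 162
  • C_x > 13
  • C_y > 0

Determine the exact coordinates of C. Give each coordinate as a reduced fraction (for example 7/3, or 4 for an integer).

1. C_x = 22  [[A, B, C are collinear ⇒ -3x+3y+39=0] ∩ [|C−(13, 0)|²=162]]
2. C_y = 9  [[A, B, C are collinear ⇒ -3x+3y+39=0] ∩ [|C−(13, 0)|²=162]]
   so C = (22, 9)

C = (22, 9)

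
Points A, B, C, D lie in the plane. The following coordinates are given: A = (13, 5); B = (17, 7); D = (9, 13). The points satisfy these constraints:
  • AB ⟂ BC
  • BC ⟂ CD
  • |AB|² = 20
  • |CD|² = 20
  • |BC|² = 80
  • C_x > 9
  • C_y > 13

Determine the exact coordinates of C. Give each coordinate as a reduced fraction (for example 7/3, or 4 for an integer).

C = (13, 15)

1. C_x = 13  [[AB ⟂ BC ⇒ 4x+2y-82=0] ∩ [|C−(9, 13)|²=20]]
2. C_y = 15  [[AB ⟂ BC ⇒ 4x+2y-82=0] ∩ [|C−(9, 13)|²=20]]
   so C = (13, 15)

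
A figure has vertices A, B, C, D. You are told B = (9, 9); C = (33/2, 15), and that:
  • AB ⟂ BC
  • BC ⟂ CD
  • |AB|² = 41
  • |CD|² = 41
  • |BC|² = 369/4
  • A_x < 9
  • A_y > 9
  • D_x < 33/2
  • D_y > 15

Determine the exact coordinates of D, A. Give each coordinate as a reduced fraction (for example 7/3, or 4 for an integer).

D = (25/2, 20)
A = (5, 14)

1. D_x = 25/2  [[BC ⟂ CD ⇒ 15/2x+6y-855/4=0] ∩ [|D−(33/2, 15)|²=41]]
2. D_y = 20  [[BC ⟂ CD ⇒ 15/2x+6y-855/4=0] ∩ [|D−(33/2, 15)|²=41]]
   so D = (25/2, 20)
3. A_x = 5  [[AB ⟂ BC ⇒ -15/2x-6y+243/2=0] ∩ [|A−(9, 9)|²=41]]
4. A_y = 14  [[AB ⟂ BC ⇒ -15/2x-6y+243/2=0] ∩ [|A−(9, 9)|²=41]]
   so A = (5, 14)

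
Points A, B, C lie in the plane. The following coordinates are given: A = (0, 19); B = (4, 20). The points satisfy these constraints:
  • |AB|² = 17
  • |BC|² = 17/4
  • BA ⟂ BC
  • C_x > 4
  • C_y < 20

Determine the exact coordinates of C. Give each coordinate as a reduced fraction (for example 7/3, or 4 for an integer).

1. C_x = 9/2  [[BA ⟂ BC ⇒ -4x-1y+36=0] ∩ [|C−(4, 20)|²=17/4]]
2. C_y = 18  [[BA ⟂ BC ⇒ -4x-1y+36=0] ∩ [|C−(4, 20)|²=17/4]]
   so C = (9/2, 18)

C = (9/2, 18)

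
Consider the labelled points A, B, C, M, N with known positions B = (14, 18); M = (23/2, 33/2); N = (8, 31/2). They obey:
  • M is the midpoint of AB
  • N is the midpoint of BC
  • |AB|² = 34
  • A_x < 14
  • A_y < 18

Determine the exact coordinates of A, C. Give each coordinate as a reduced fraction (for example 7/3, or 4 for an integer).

A = (9, 15)
C = (2, 13)

1. A_x = 9  [A = 2·M−B = 2·(23/2, 33/2)−(14, 18)]
2. A_y = 15  [A = 2·M−B = 2·(23/2, 33/2)−(14, 18)]
   so A = (9, 15)
3. C_x = 2  [C = 2·N−B = 2·(8, 31/2)−(14, 18)]
4. C_y = 13  [C = 2·N−B = 2·(8, 31/2)−(14, 18)]
   so C = (2, 13)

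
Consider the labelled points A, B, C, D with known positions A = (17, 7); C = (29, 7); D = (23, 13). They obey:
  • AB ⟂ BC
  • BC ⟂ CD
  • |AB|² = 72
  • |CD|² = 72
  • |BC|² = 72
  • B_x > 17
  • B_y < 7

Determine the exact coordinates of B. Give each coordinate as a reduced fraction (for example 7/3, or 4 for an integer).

B = (23, 1)

1. B_x = 23  [[BC ⟂ CD ⇒ 6x-6y-132=0] ∩ [|B−(17, 7)|²=72]]
2. B_y = 1  [[BC ⟂ CD ⇒ 6x-6y-132=0] ∩ [|B−(17, 7)|²=72]]
   so B = (23, 1)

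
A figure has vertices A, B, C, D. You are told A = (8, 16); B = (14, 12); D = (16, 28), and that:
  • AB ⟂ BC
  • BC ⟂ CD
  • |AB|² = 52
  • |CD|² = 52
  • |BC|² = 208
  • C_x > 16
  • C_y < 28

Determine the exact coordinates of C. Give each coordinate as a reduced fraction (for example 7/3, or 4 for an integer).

C = (22, 24)

1. C_x = 22  [[AB ⟂ BC ⇒ 6x-4y-36=0] ∩ [|C−(16, 28)|²=52]]
2. C_y = 24  [[AB ⟂ BC ⇒ 6x-4y-36=0] ∩ [|C−(16, 28)|²=52]]
   so C = (22, 24)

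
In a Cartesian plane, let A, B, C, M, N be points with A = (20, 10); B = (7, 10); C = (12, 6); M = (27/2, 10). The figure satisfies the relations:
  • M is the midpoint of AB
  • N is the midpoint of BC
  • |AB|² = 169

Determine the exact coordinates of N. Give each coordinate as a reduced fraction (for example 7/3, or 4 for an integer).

N = (19/2, 8)

1. N_x = 19/2  [2·N = B+C = (7, 10)+(12, 6)]
2. N_y = 8  [2·N = B+C = (7, 10)+(12, 6)]
   so N = (19/2, 8)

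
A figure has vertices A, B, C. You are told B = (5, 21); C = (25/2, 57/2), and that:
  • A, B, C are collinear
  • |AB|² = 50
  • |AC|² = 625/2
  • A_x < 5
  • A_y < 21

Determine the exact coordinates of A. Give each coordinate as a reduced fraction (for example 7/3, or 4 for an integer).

A = (0, 16)

1. A_x = 0  [[A, B, C are collinear ⇒ -15/2x+15/2y-120=0] ∩ [|A−(5, 21)|²=50]]
2. A_y = 16  [[A, B, C are collinear ⇒ -15/2x+15/2y-120=0] ∩ [|A−(5, 21)|²=50]]
   so A = (0, 16)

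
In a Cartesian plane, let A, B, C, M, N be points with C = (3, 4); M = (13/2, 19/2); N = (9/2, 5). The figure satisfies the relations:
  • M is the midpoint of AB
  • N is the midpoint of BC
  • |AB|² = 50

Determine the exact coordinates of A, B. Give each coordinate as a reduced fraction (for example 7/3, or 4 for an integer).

A = (7, 13)
B = (6, 6)

1. B_x = 6  [B = 2·N−C = 2·(9/2, 5)−(3, 4)]
2. B_y = 6  [B = 2·N−C = 2·(9/2, 5)−(3, 4)]
   so B = (6, 6)
3. A_x = 7  [A = 2·M−B = 2·(13/2, 19/2)−(6, 6)]
4. A_y = 13  [A = 2·M−B = 2·(13/2, 19/2)−(6, 6)]
   so A = (7, 13)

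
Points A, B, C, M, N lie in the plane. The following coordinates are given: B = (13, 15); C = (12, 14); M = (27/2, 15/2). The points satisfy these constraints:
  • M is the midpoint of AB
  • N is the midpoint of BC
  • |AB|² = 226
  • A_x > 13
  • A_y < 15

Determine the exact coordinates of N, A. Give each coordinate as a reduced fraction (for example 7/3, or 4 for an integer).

1. A_x = 14  [A = 2·M−B = 2·(27/2, 15/2)−(13, 15)]
2. A_y = 0  [A = 2·M−B = 2·(27/2, 15/2)−(13, 15)]
   so A = (14, 0)
3. N_x = 25/2  [2·N = B+C = (13, 15)+(12, 14)]
4. N_y = 29/2  [2·N = B+C = (13, 15)+(12, 14)]
   so N = (25/2, 29/2)

N = (25/2, 29/2)
A = (14, 0)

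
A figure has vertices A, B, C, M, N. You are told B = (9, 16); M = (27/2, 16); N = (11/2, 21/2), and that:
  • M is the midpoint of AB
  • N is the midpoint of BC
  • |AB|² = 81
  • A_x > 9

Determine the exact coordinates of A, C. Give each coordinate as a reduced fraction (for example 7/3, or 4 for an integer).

A = (18, 16)
C = (2, 5)

1. A_x = 18  [A = 2·M−B = 2·(27/2, 16)−(9, 16)]
2. A_y = 16  [A = 2·M−B = 2·(27/2, 16)−(9, 16)]
   so A = (18, 16)
3. C_x = 2  [C = 2·N−B = 2·(11/2, 21/2)−(9, 16)]
4. C_y = 5  [C = 2·N−B = 2·(11/2, 21/2)−(9, 16)]
   so C = (2, 5)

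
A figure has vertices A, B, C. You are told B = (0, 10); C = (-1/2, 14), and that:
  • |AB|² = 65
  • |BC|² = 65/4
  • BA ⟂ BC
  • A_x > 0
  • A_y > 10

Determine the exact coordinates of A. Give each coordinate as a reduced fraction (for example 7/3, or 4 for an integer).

1. A_x = 8  [[BA ⟂ BC ⇒ -1/2x+4y-40=0] ∩ [|A−(0, 10)|²=65]]
2. A_y = 11  [[BA ⟂ BC ⇒ -1/2x+4y-40=0] ∩ [|A−(0, 10)|²=65]]
   so A = (8, 11)

A = (8, 11)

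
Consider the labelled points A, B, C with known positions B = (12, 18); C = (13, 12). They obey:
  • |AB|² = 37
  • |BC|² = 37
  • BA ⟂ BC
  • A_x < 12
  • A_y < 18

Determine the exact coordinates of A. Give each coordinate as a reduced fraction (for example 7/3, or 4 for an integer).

A = (6, 17)

1. A_x = 6  [[BA ⟂ BC ⇒ 1x-6y+96=0] ∩ [|A−(12, 18)|²=37]]
2. A_y = 17  [[BA ⟂ BC ⇒ 1x-6y+96=0] ∩ [|A−(12, 18)|²=37]]
   so A = (6, 17)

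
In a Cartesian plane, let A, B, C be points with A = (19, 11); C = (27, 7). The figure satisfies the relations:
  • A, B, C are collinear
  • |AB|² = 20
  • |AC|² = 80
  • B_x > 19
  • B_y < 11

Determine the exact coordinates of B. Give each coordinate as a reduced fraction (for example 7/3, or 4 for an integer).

B = (23, 9)

1. B_x = 23  [[A, B, C are collinear ⇒ -4x-8y+164=0] ∩ [|B−(19, 11)|²=20]]
2. B_y = 9  [[A, B, C are collinear ⇒ -4x-8y+164=0] ∩ [|B−(19, 11)|²=20]]
   so B = (23, 9)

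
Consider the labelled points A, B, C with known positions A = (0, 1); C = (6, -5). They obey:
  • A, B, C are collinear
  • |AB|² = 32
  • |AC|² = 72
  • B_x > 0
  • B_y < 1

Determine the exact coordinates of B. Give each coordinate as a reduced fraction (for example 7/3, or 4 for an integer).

1. B_x = 4  [[A, B, C are collinear ⇒ -6x-6y+6=0] ∩ [|B−(0, 1)|²=32]]
2. B_y = -3  [[A, B, C are collinear ⇒ -6x-6y+6=0] ∩ [|B−(0, 1)|²=32]]
   so B = (4, -3)

B = (4, -3)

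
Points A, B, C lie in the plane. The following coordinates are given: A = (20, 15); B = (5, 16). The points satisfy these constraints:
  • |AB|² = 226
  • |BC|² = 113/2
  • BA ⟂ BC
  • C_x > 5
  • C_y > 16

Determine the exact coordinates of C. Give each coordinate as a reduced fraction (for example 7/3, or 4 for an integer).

C = (11/2, 47/2)

1. C_x = 11/2  [[BA ⟂ BC ⇒ 15x-1y-59=0] ∩ [|C−(5, 16)|²=113/2]]
2. C_y = 47/2  [[BA ⟂ BC ⇒ 15x-1y-59=0] ∩ [|C−(5, 16)|²=113/2]]
   so C = (11/2, 47/2)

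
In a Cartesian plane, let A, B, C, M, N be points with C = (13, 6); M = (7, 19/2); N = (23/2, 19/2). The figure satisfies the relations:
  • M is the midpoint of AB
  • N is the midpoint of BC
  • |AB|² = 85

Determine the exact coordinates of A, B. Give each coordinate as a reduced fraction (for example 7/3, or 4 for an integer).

A = (4, 6)
B = (10, 13)

1. B_x = 10  [B = 2·N−C = 2·(23/2, 19/2)−(13, 6)]
2. B_y = 13  [B = 2·N−C = 2·(23/2, 19/2)−(13, 6)]
   so B = (10, 13)
3. A_x = 4  [A = 2·M−B = 2·(7, 19/2)−(10, 13)]
4. A_y = 6  [A = 2·M−B = 2·(7, 19/2)−(10, 13)]
   so A = (4, 6)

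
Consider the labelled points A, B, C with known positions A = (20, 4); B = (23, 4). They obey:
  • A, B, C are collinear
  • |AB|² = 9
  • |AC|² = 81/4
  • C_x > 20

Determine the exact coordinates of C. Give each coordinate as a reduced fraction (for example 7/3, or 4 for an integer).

C = (49/2, 4)

1. C_x = 49/2  [[A, B, C are collinear ⇒ 3y-12=0] ∩ [|C−(20, 4)|²=81/4]]
2. C_y = 4  [[A, B, C are collinear ⇒ 3y-12=0] ∩ [|C−(20, 4)|²=81/4]]
   so C = (49/2, 4)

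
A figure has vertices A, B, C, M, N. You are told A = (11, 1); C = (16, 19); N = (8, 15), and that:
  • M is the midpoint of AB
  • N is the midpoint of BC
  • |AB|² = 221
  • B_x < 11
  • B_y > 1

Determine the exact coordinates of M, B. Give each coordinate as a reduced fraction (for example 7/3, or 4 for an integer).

1. B_x = 0  [B = 2·N−C = 2·(8, 15)−(16, 19)]
2. B_y = 11  [B = 2·N−C = 2·(8, 15)−(16, 19)]
   so B = (0, 11)
3. M_x = 11/2  [2·M = A+B = (11, 1)+(0, 11)]
4. M_y = 6  [2·M = A+B = (11, 1)+(0, 11)]
   so M = (11/2, 6)

M = (11/2, 6)
B = (0, 11)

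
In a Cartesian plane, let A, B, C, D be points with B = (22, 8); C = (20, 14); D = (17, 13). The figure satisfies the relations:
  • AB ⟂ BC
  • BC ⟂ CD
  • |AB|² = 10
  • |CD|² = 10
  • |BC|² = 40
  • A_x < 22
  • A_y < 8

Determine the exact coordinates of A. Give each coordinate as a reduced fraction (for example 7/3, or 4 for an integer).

1. A_x = 19  [[AB ⟂ BC ⇒ 2x-6y+4=0] ∩ [|A−(22, 8)|²=10]]
2. A_y = 7  [[AB ⟂ BC ⇒ 2x-6y+4=0] ∩ [|A−(22, 8)|²=10]]
   so A = (19, 7)

A = (19, 7)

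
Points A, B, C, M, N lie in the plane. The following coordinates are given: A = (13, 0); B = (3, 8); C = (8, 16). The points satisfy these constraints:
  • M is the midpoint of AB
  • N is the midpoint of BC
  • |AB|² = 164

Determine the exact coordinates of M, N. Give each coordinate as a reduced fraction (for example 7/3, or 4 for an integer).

M = (8, 4)
N = (11/2, 12)

1. M_x = 8  [2·M = A+B = (13, 0)+(3, 8)]
2. M_y = 4  [2·M = A+B = (13, 0)+(3, 8)]
   so M = (8, 4)
3. N_x = 11/2  [2·N = B+C = (3, 8)+(8, 16)]
4. N_y = 12  [2·N = B+C = (3, 8)+(8, 16)]
   so N = (11/2, 12)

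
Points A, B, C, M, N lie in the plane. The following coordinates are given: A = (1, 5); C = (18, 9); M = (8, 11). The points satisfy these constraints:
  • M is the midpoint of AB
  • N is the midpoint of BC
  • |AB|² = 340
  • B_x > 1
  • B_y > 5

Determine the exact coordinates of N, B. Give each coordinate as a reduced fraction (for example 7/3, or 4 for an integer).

N = (33/2, 13)
B = (15, 17)

1. B_x = 15  [B = 2·M−A = 2·(8, 11)−(1, 5)]
2. B_y = 17  [B = 2·M−A = 2·(8, 11)−(1, 5)]
   so B = (15, 17)
3. N_x = 33/2  [2·N = B+C = (15, 17)+(18, 9)]
4. N_y = 13  [2·N = B+C = (15, 17)+(18, 9)]
   so N = (33/2, 13)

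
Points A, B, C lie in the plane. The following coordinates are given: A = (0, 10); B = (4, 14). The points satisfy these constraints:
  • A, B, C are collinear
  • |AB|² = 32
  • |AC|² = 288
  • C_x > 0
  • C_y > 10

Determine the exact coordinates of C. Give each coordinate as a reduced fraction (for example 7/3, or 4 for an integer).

1. C_x = 12  [[A, B, C are collinear ⇒ -4x+4y-40=0] ∩ [|C−(0, 10)|²=288]]
2. C_y = 22  [[A, B, C are collinear ⇒ -4x+4y-40=0] ∩ [|C−(0, 10)|²=288]]
   so C = (12, 22)

C = (12, 22)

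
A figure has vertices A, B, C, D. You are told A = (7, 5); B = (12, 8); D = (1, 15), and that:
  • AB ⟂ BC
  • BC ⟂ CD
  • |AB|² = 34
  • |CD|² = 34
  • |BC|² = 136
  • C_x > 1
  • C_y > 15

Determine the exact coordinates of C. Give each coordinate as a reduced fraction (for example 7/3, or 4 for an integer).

1. C_x = 6  [[AB ⟂ BC ⇒ 5x+3y-84=0] ∩ [|C−(1, 15)|²=34]]
2. C_y = 18  [[AB ⟂ BC ⇒ 5x+3y-84=0] ∩ [|C−(1, 15)|²=34]]
   so C = (6, 18)

C = (6, 18)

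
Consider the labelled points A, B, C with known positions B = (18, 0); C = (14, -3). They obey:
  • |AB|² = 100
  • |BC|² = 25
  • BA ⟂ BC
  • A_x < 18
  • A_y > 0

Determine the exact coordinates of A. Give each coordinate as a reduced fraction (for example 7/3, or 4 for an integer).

A = (12, 8)

1. A_x = 12  [[BA ⟂ BC ⇒ -4x-3y+72=0] ∩ [|A−(18, 0)|²=100]]
2. A_y = 8  [[BA ⟂ BC ⇒ -4x-3y+72=0] ∩ [|A−(18, 0)|²=100]]
   so A = (12, 8)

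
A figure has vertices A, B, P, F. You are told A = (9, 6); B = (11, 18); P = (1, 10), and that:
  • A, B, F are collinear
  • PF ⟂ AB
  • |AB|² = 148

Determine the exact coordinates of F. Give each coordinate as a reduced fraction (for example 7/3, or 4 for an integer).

1. F_x = 349/37  [[A, B, F are collinear ⇒ -12x+2y+96=0] ∩ [PF ⟂ AB ⇒ 2x+12y-122=0]]
2. F_y = 318/37  [[A, B, F are collinear ⇒ -12x+2y+96=0] ∩ [PF ⟂ AB ⇒ 2x+12y-122=0]]
   so F = (349/37, 318/37)

F = (349/37, 318/37)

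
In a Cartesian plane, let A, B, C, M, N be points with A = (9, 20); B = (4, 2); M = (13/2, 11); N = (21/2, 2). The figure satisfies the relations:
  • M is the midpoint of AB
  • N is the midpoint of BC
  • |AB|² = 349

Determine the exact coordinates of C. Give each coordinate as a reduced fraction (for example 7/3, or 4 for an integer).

1. C_x = 17  [C = 2·N−B = 2·(21/2, 2)−(4, 2)]
2. C_y = 2  [C = 2·N−B = 2·(21/2, 2)−(4, 2)]
   so C = (17, 2)

C = (17, 2)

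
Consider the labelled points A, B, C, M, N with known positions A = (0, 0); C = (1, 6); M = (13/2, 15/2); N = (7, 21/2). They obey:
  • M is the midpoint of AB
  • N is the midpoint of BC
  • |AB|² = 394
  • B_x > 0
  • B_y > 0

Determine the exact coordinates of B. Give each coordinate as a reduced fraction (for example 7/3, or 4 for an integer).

1. B_x = 13  [B = 2·M−A = 2·(13/2, 15/2)−(0, 0)]
2. B_y = 15  [B = 2·M−A = 2·(13/2, 15/2)−(0, 0)]
   so B = (13, 15)

B = (13, 15)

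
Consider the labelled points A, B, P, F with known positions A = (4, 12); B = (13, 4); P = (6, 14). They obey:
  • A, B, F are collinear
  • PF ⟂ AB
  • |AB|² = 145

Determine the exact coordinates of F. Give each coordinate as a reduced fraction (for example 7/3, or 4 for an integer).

1. F_x = 598/145  [[A, B, F are collinear ⇒ 8x+9y-140=0] ∩ [PF ⟂ AB ⇒ 9x-8y+58=0]]
2. F_y = 1724/145  [[A, B, F are collinear ⇒ 8x+9y-140=0] ∩ [PF ⟂ AB ⇒ 9x-8y+58=0]]
   so F = (598/145, 1724/145)

F = (598/145, 1724/145)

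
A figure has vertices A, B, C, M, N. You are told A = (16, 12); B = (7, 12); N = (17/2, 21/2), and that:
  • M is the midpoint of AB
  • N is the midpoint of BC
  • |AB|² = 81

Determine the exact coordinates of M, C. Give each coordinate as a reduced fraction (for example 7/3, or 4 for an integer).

1. M_x = 23/2  [2·M = A+B = (16, 12)+(7, 12)]
2. M_y = 12  [2·M = A+B = (16, 12)+(7, 12)]
   so M = (23/2, 12)
3. C_x = 10  [C = 2·N−B = 2·(17/2, 21/2)−(7, 12)]
4. C_y = 9  [C = 2·N−B = 2·(17/2, 21/2)−(7, 12)]
   so C = (10, 9)

M = (23/2, 12)
C = (10, 9)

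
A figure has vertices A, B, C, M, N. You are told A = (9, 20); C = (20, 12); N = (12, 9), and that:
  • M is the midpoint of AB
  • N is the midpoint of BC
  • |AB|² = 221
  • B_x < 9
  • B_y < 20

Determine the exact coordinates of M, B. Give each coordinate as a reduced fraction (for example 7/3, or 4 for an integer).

M = (13/2, 13)
B = (4, 6)

1. B_x = 4  [B = 2·N−C = 2·(12, 9)−(20, 12)]
2. B_y = 6  [B = 2·N−C = 2·(12, 9)−(20, 12)]
   so B = (4, 6)
3. M_x = 13/2  [2·M = A+B = (9, 20)+(4, 6)]
4. M_y = 13  [2·M = A+B = (9, 20)+(4, 6)]
   so M = (13/2, 13)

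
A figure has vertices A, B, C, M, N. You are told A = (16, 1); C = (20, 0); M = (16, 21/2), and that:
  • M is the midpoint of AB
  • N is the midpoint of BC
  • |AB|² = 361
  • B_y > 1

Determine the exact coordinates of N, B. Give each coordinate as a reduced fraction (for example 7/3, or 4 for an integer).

N = (18, 10)
B = (16, 20)

1. B_x = 16  [B = 2·M−A = 2·(16, 21/2)−(16, 1)]
2. B_y = 20  [B = 2·M−A = 2·(16, 21/2)−(16, 1)]
   so B = (16, 20)
3. N_x = 18  [2·N = B+C = (16, 20)+(20, 0)]
4. N_y = 10  [2·N = B+C = (16, 20)+(20, 0)]
   so N = (18, 10)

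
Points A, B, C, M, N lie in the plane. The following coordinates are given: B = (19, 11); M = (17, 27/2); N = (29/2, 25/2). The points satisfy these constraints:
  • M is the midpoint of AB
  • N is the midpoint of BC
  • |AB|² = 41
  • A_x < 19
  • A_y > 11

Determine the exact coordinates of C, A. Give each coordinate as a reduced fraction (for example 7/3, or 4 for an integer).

C = (10, 14)
A = (15, 16)

1. A_x = 15  [A = 2·M−B = 2·(17, 27/2)−(19, 11)]
2. A_y = 16  [A = 2·M−B = 2·(17, 27/2)−(19, 11)]
   so A = (15, 16)
3. C_x = 10  [C = 2·N−B = 2·(29/2, 25/2)−(19, 11)]
4. C_y = 14  [C = 2·N−B = 2·(29/2, 25/2)−(19, 11)]
   so C = (10, 14)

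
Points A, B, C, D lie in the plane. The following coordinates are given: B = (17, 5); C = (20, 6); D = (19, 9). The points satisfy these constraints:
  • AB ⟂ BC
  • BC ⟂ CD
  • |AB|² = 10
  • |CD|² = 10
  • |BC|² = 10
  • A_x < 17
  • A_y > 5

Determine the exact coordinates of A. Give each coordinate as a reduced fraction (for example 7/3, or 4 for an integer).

A = (16, 8)

1. A_x = 16  [[AB ⟂ BC ⇒ -3x-1y+56=0] ∩ [|A−(17, 5)|²=10]]
2. A_y = 8  [[AB ⟂ BC ⇒ -3x-1y+56=0] ∩ [|A−(17, 5)|²=10]]
   so A = (16, 8)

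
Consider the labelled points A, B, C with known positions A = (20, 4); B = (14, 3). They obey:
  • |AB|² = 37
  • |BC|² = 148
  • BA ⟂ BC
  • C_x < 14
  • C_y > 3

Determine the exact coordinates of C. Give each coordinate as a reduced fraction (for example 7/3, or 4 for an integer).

1. C_x = 12  [[BA ⟂ BC ⇒ 6x+1y-87=0] ∩ [|C−(14, 3)|²=148]]
2. C_y = 15  [[BA ⟂ BC ⇒ 6x+1y-87=0] ∩ [|C−(14, 3)|²=148]]
   so C = (12, 15)

C = (12, 15)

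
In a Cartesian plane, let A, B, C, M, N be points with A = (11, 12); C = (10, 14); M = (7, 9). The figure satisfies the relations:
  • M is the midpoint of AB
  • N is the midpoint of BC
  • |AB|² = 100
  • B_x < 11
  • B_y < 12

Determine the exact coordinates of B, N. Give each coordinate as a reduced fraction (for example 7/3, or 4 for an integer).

B = (3, 6)
N = (13/2, 10)

1. B_x = 3  [B = 2·M−A = 2·(7, 9)−(11, 12)]
2. B_y = 6  [B = 2·M−A = 2·(7, 9)−(11, 12)]
   so B = (3, 6)
3. N_x = 13/2  [2·N = B+C = (3, 6)+(10, 14)]
4. N_y = 10  [2·N = B+C = (3, 6)+(10, 14)]
   so N = (13/2, 10)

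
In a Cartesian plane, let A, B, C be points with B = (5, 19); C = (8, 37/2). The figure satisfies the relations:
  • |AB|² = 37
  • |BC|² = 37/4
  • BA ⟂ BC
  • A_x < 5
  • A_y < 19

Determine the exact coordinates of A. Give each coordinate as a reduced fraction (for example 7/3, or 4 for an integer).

1. A_x = 4  [[BA ⟂ BC ⇒ 3x-1/2y-11/2=0] ∩ [|A−(5, 19)|²=37]]
2. A_y = 13  [[BA ⟂ BC ⇒ 3x-1/2y-11/2=0] ∩ [|A−(5, 19)|²=37]]
   so A = (4, 13)

A = (4, 13)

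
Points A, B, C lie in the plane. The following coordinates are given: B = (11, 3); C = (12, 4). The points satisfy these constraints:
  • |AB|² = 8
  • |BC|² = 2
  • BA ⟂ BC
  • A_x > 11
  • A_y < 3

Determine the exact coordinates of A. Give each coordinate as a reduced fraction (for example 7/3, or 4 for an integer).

A = (13, 1)

1. A_x = 13  [[BA ⟂ BC ⇒ 1x+1y-14=0] ∩ [|A−(11, 3)|²=8]]
2. A_y = 1  [[BA ⟂ BC ⇒ 1x+1y-14=0] ∩ [|A−(11, 3)|²=8]]
   so A = (13, 1)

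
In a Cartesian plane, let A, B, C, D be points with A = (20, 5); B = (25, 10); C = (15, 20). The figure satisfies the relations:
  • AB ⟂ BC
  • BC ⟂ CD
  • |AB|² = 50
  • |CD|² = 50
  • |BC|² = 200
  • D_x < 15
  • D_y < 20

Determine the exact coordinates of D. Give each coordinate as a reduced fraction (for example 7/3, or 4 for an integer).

D = (10, 15)

1. D_x = 10  [[BC ⟂ CD ⇒ -10x+10y-50=0] ∩ [|D−(15, 20)|²=50]]
2. D_y = 15  [[BC ⟂ CD ⇒ -10x+10y-50=0] ∩ [|D−(15, 20)|²=50]]
   so D = (10, 15)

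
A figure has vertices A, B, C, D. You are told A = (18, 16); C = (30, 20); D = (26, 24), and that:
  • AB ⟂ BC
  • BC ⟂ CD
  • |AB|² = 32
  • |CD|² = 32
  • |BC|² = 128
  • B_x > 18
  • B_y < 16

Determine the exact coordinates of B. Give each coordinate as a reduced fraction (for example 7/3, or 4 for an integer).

B = (22, 12)

1. B_x = 22  [[BC ⟂ CD ⇒ 4x-4y-40=0] ∩ [|B−(18, 16)|²=32]]
2. B_y = 12  [[BC ⟂ CD ⇒ 4x-4y-40=0] ∩ [|B−(18, 16)|²=32]]
   so B = (22, 12)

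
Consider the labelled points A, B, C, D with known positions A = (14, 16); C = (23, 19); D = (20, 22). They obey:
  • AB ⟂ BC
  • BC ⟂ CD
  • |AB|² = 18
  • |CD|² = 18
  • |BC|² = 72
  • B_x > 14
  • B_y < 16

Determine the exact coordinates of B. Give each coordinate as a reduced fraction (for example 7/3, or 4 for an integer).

1. B_x = 17  [[BC ⟂ CD ⇒ 3x-3y-12=0] ∩ [|B−(14, 16)|²=18]]
2. B_y = 13  [[BC ⟂ CD ⇒ 3x-3y-12=0] ∩ [|B−(14, 16)|²=18]]
   so B = (17, 13)

B = (17, 13)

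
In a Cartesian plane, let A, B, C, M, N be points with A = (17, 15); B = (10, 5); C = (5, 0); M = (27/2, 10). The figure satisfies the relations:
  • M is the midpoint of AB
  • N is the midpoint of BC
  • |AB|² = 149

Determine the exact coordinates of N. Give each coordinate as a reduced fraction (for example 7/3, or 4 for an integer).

N = (15/2, 5/2)

1. N_x = 15/2  [2·N = B+C = (10, 5)+(5, 0)]
2. N_y = 5/2  [2·N = B+C = (10, 5)+(5, 0)]
   so N = (15/2, 5/2)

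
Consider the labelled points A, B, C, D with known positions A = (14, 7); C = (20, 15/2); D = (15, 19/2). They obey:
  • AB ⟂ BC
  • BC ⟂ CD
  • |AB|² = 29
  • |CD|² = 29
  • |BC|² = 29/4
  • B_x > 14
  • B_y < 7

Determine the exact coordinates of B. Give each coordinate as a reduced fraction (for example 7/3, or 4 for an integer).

1. B_x = 19  [[BC ⟂ CD ⇒ 5x-2y-85=0] ∩ [|B−(14, 7)|²=29]]
2. B_y = 5  [[BC ⟂ CD ⇒ 5x-2y-85=0] ∩ [|B−(14, 7)|²=29]]
   so B = (19, 5)

B = (19, 5)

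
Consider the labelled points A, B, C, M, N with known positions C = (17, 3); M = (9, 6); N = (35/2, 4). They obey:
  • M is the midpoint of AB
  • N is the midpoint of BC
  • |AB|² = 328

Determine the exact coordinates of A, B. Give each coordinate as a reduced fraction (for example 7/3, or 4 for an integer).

A = (0, 7)
B = (18, 5)

1. B_x = 18  [B = 2·N−C = 2·(35/2, 4)−(17, 3)]
2. B_y = 5  [B = 2·N−C = 2·(35/2, 4)−(17, 3)]
   so B = (18, 5)
3. A_x = 0  [A = 2·M−B = 2·(9, 6)−(18, 5)]
4. A_y = 7  [A = 2·M−B = 2·(9, 6)−(18, 5)]
   so A = (0, 7)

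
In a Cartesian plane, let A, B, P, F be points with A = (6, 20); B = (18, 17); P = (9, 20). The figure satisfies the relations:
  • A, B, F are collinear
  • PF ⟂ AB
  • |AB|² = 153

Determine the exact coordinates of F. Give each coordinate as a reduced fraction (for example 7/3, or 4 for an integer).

1. F_x = 150/17  [[A, B, F are collinear ⇒ 3x+12y-258=0] ∩ [PF ⟂ AB ⇒ 12x-3y-48=0]]
2. F_y = 328/17  [[A, B, F are collinear ⇒ 3x+12y-258=0] ∩ [PF ⟂ AB ⇒ 12x-3y-48=0]]
   so F = (150/17, 328/17)

F = (150/17, 328/17)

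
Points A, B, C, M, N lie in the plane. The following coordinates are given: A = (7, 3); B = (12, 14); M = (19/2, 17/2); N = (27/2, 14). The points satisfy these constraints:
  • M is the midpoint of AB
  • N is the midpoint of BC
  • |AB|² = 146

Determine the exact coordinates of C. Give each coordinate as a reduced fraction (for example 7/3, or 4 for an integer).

1. C_x = 15  [C = 2·N−B = 2·(27/2, 14)−(12, 14)]
2. C_y = 14  [C = 2·N−B = 2·(27/2, 14)−(12, 14)]
   so C = (15, 14)

C = (15, 14)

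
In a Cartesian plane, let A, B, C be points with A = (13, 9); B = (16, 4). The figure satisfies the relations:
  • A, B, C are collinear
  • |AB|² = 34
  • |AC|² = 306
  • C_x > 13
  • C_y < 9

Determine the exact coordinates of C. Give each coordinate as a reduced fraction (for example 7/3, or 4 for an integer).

1. C_x = 22  [[A, B, C are collinear ⇒ 5x+3y-92=0] ∩ [|C−(13, 9)|²=306]]
2. C_y = -6  [[A, B, C are collinear ⇒ 5x+3y-92=0] ∩ [|C−(13, 9)|²=306]]
   so C = (22, -6)

C = (22, -6)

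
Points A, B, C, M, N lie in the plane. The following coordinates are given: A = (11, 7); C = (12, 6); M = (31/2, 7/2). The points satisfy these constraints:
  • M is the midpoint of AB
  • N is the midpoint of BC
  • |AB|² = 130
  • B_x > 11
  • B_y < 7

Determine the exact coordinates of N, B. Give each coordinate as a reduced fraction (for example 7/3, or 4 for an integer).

N = (16, 3)
B = (20, 0)

1. B_x = 20  [B = 2·M−A = 2·(31/2, 7/2)−(11, 7)]
2. B_y = 0  [B = 2·M−A = 2·(31/2, 7/2)−(11, 7)]
   so B = (20, 0)
3. N_x = 16  [2·N = B+C = (20, 0)+(12, 6)]
4. N_y = 3  [2·N = B+C = (20, 0)+(12, 6)]
   so N = (16, 3)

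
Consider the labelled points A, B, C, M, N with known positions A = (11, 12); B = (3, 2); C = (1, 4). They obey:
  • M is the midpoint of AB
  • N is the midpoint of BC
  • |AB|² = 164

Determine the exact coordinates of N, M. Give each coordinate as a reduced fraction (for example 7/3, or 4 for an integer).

N = (2, 3)
M = (7, 7)

1. M_x = 7  [2·M = A+B = (11, 12)+(3, 2)]
2. M_y = 7  [2·M = A+B = (11, 12)+(3, 2)]
   so M = (7, 7)
3. N_x = 2  [2·N = B+C = (3, 2)+(1, 4)]
4. N_y = 3  [2·N = B+C = (3, 2)+(1, 4)]
   so N = (2, 3)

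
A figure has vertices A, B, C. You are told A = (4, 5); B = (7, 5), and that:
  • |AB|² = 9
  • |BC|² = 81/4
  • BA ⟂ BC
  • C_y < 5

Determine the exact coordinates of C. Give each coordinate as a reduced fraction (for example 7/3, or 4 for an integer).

1. C_x = 7  [[BA ⟂ BC ⇒ -3x+21=0] ∩ [|C−(7, 5)|²=81/4]]
2. C_y = 1/2  [[BA ⟂ BC ⇒ -3x+21=0] ∩ [|C−(7, 5)|²=81/4]]
   so C = (7, 1/2)

C = (7, 1/2)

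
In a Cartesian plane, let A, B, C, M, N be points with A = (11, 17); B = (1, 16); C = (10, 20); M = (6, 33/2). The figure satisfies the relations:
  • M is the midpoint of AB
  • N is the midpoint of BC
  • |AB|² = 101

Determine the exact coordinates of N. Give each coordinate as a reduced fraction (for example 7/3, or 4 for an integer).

N = (11/2, 18)

1. N_x = 11/2  [2·N = B+C = (1, 16)+(10, 20)]
2. N_y = 18  [2·N = B+C = (1, 16)+(10, 20)]
   so N = (11/2, 18)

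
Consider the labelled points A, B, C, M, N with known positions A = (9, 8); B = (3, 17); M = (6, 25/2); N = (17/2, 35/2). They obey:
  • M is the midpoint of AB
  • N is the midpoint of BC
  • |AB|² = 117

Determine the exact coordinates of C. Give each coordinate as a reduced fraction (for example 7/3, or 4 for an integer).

C = (14, 18)

1. C_x = 14  [C = 2·N−B = 2·(17/2, 35/2)−(3, 17)]
2. C_y = 18  [C = 2·N−B = 2·(17/2, 35/2)−(3, 17)]
   so C = (14, 18)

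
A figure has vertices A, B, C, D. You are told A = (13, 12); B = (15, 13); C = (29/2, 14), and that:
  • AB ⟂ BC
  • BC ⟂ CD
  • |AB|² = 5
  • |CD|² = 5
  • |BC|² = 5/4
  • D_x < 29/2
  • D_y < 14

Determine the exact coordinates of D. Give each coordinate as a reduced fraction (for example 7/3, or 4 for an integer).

1. D_x = 25/2  [[BC ⟂ CD ⇒ -1/2x+1y-27/4=0] ∩ [|D−(29/2, 14)|²=5]]
2. D_y = 13  [[BC ⟂ CD ⇒ -1/2x+1y-27/4=0] ∩ [|D−(29/2, 14)|²=5]]
   so D = (25/2, 13)

D = (25/2, 13)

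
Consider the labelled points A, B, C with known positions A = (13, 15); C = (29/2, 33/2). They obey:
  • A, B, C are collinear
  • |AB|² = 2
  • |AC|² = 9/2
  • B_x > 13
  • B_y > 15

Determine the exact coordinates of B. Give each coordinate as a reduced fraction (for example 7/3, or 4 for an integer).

1. B_x = 14  [[A, B, C are collinear ⇒ 3/2x-3/2y+3=0] ∩ [|B−(13, 15)|²=2]]
2. B_y = 16  [[A, B, C are collinear ⇒ 3/2x-3/2y+3=0] ∩ [|B−(13, 15)|²=2]]
   so B = (14, 16)

B = (14, 16)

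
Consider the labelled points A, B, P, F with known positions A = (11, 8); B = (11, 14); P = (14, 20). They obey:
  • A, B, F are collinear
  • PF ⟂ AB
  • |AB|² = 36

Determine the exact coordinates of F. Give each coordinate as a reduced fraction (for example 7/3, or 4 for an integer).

1. F_x = 11  [[A, B, F are collinear ⇒ -6x+66=0] ∩ [PF ⟂ AB ⇒ 6y-120=0]]
2. F_y = 20  [[A, B, F are collinear ⇒ -6x+66=0] ∩ [PF ⟂ AB ⇒ 6y-120=0]]
   so F = (11, 20)

F = (11, 20)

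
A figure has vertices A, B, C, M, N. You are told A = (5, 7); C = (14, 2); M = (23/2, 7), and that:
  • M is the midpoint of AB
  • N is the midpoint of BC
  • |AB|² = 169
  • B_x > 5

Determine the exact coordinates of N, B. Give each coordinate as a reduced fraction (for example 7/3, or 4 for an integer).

N = (16, 9/2)
B = (18, 7)

1. B_x = 18  [B = 2·M−A = 2·(23/2, 7)−(5, 7)]
2. B_y = 7  [B = 2·M−A = 2·(23/2, 7)−(5, 7)]
   so B = (18, 7)
3. N_x = 16  [2·N = B+C = (18, 7)+(14, 2)]
4. N_y = 9/2  [2·N = B+C = (18, 7)+(14, 2)]
   so N = (16, 9/2)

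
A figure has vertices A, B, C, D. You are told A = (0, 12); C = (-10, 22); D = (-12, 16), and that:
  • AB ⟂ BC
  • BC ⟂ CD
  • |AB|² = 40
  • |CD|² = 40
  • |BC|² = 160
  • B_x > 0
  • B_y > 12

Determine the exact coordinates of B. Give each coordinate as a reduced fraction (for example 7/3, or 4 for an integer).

B = (2, 18)

1. B_x = 2  [[BC ⟂ CD ⇒ 2x+6y-112=0] ∩ [|B−(0, 12)|²=40]]
2. B_y = 18  [[BC ⟂ CD ⇒ 2x+6y-112=0] ∩ [|B−(0, 12)|²=40]]
   so B = (2, 18)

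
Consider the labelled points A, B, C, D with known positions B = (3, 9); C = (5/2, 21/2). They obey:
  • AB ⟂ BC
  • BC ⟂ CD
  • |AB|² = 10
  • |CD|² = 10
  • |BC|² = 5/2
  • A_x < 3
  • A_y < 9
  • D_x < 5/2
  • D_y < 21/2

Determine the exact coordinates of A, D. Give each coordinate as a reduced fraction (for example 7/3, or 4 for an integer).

1. A_x = 0  [[AB ⟂ BC ⇒ 1/2x-3/2y+12=0] ∩ [|A−(3, 9)|²=10]]
2. A_y = 8  [[AB ⟂ BC ⇒ 1/2x-3/2y+12=0] ∩ [|A−(3, 9)|²=10]]
   so A = (0, 8)
3. D_x = -1/2  [[BC ⟂ CD ⇒ -1/2x+3/2y-29/2=0] ∩ [|D−(5/2, 21/2)|²=10]]
4. D_y = 19/2  [[BC ⟂ CD ⇒ -1/2x+3/2y-29/2=0] ∩ [|D−(5/2, 21/2)|²=10]]
   so D = (-1/2, 19/2)

A = (0, 8)
D = (-1/2, 19/2)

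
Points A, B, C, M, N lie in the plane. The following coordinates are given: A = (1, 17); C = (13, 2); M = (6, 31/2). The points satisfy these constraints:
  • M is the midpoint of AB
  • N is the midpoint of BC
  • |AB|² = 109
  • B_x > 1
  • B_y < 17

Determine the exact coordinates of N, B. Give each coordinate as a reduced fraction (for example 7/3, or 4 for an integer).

1. B_x = 11  [B = 2·M−A = 2·(6, 31/2)−(1, 17)]
2. B_y = 14  [B = 2·M−A = 2·(6, 31/2)−(1, 17)]
   so B = (11, 14)
3. N_x = 12  [2·N = B+C = (11, 14)+(13, 2)]
4. N_y = 8  [2·N = B+C = (11, 14)+(13, 2)]
   so N = (12, 8)

N = (12, 8)
B = (11, 14)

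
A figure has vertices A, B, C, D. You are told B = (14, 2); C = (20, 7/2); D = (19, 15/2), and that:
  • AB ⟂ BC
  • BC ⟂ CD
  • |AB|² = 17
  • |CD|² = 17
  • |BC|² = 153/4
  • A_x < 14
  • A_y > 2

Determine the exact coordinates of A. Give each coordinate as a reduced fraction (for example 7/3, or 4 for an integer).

1. A_x = 13  [[AB ⟂ BC ⇒ -6x-3/2y+87=0] ∩ [|A−(14, 2)|²=17]]
2. A_y = 6  [[AB ⟂ BC ⇒ -6x-3/2y+87=0] ∩ [|A−(14, 2)|²=17]]
   so A = (13, 6)

A = (13, 6)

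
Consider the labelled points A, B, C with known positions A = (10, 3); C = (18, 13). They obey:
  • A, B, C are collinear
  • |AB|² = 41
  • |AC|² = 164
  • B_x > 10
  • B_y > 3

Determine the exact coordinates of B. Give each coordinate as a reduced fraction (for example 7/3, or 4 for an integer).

1. B_x = 14  [[A, B, C are collinear ⇒ 10x-8y-76=0] ∩ [|B−(10, 3)|²=41]]
2. B_y = 8  [[A, B, C are collinear ⇒ 10x-8y-76=0] ∩ [|B−(10, 3)|²=41]]
   so B = (14, 8)

B = (14, 8)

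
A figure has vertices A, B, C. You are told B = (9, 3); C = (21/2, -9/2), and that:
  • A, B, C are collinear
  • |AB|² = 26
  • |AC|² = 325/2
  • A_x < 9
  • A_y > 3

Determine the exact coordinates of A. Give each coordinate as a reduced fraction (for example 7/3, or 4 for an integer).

A = (8, 8)

1. A_x = 8  [[A, B, C are collinear ⇒ 15/2x+3/2y-72=0] ∩ [|A−(9, 3)|²=26]]
2. A_y = 8  [[A, B, C are collinear ⇒ 15/2x+3/2y-72=0] ∩ [|A−(9, 3)|²=26]]
   so A = (8, 8)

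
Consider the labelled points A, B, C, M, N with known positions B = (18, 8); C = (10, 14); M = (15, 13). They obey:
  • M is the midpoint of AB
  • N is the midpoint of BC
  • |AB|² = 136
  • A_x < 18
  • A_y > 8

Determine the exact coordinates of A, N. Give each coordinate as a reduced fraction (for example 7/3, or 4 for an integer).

A = (12, 18)
N = (14, 11)

1. A_x = 12  [A = 2·M−B = 2·(15, 13)−(18, 8)]
2. A_y = 18  [A = 2·M−B = 2·(15, 13)−(18, 8)]
   so A = (12, 18)
3. N_x = 14  [2·N = B+C = (18, 8)+(10, 14)]
4. N_y = 11  [2·N = B+C = (18, 8)+(10, 14)]
   so N = (14, 11)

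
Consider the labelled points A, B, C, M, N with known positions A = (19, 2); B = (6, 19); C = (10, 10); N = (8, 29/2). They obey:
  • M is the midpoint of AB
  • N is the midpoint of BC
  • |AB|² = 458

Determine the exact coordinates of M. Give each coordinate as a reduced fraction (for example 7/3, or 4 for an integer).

1. M_x = 25/2  [2·M = A+B = (19, 2)+(6, 19)]
2. M_y = 21/2  [2·M = A+B = (19, 2)+(6, 19)]
   so M = (25/2, 21/2)

M = (25/2, 21/2)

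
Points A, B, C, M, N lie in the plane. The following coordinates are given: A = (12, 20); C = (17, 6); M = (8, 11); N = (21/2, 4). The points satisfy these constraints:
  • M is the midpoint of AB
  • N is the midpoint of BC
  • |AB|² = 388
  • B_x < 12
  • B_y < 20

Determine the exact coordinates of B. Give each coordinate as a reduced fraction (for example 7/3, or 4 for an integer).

1. B_x = 4  [B = 2·M−A = 2·(8, 11)−(12, 20)]
2. B_y = 2  [B = 2·M−A = 2·(8, 11)−(12, 20)]
   so B = (4, 2)

B = (4, 2)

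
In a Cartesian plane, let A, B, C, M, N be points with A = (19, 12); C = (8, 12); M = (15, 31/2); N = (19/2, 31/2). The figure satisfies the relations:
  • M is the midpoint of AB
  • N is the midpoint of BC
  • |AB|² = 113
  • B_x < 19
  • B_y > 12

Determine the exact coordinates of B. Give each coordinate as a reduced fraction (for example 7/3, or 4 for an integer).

1. B_x = 11  [B = 2·M−A = 2·(15, 31/2)−(19, 12)]
2. B_y = 19  [B = 2·M−A = 2·(15, 31/2)−(19, 12)]
   so B = (11, 19)

B = (11, 19)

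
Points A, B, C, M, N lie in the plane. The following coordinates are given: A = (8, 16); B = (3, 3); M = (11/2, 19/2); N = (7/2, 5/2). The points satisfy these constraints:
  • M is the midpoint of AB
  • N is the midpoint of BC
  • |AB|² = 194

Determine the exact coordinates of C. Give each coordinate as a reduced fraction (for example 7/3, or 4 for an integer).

1. C_x = 4  [C = 2·N−B = 2·(7/2, 5/2)−(3, 3)]
2. C_y = 2  [C = 2·N−B = 2·(7/2, 5/2)−(3, 3)]
   so C = (4, 2)

C = (4, 2)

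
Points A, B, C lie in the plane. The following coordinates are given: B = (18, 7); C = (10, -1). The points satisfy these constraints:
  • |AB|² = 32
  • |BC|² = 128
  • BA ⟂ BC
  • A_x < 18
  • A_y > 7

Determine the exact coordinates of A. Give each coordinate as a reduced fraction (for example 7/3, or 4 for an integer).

1. A_x = 14  [[BA ⟂ BC ⇒ -8x-8y+200=0] ∩ [|A−(18, 7)|²=32]]
2. A_y = 11  [[BA ⟂ BC ⇒ -8x-8y+200=0] ∩ [|A−(18, 7)|²=32]]
   so A = (14, 11)

A = (14, 11)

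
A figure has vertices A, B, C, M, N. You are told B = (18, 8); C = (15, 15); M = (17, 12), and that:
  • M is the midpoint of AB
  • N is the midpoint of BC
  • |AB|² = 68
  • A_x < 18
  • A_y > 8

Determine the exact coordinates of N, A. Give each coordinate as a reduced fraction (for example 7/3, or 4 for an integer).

N = (33/2, 23/2)
A = (16, 16)

1. A_x = 16  [A = 2·M−B = 2·(17, 12)−(18, 8)]
2. A_y = 16  [A = 2·M−B = 2·(17, 12)−(18, 8)]
   so A = (16, 16)
3. N_x = 33/2  [2·N = B+C = (18, 8)+(15, 15)]
4. N_y = 23/2  [2·N = B+C = (18, 8)+(15, 15)]
   so N = (33/2, 23/2)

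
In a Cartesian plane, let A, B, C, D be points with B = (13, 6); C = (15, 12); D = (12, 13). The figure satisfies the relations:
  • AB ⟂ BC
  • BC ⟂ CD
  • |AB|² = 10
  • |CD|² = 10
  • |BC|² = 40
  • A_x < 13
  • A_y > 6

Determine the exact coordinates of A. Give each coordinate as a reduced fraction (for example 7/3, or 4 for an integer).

1. A_x = 10  [[AB ⟂ BC ⇒ -2x-6y+62=0] ∩ [|A−(13, 6)|²=10]]
2. A_y = 7  [[AB ⟂ BC ⇒ -2x-6y+62=0] ∩ [|A−(13, 6)|²=10]]
   so A = (10, 7)

A = (10, 7)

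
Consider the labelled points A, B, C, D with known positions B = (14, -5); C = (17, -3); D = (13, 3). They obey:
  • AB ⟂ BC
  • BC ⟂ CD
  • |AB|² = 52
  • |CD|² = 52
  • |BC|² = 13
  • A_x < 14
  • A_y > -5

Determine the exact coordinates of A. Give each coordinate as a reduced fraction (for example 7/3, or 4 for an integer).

1. A_x = 10  [[AB ⟂ BC ⇒ -3x-2y+32=0] ∩ [|A−(14, -5)|²=52]]
2. A_y = 1  [[AB ⟂ BC ⇒ -3x-2y+32=0] ∩ [|A−(14, -5)|²=52]]
   so A = (10, 1)

A = (10, 1)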